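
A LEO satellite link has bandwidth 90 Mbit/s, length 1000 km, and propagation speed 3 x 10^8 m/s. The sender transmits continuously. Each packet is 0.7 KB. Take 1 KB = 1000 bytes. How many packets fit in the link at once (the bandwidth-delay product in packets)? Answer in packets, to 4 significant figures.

53.57 packets

Propagation delay = 1000000 / 300000000 = 0.00333333 s.
BDP = R × t_prop = 90000000 × 0.00333333 = 300000 bits.
In packets of 5600 bits: 53.57 packets.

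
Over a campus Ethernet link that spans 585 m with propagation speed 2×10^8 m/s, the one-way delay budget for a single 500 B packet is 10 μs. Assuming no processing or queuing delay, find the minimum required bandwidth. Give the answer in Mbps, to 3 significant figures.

565 Mbps

L = 4000 bits.
Propagation delay = 585 / 200000000 = 2.925 μs.
Transmission budget = 10 − 2.925 = 7.075 μs.
R ≥ L / t_tx = 4000 bits / 7.075e-06 s = 565 Mbps.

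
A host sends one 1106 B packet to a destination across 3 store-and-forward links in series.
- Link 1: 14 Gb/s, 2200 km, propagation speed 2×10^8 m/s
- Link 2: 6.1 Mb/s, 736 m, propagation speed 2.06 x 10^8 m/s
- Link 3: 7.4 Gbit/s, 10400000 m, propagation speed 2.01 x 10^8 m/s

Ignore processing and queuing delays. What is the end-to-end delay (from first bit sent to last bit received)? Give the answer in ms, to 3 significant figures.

L = 1106 × 8 = 8848 bits.
Transmission delays (L/R per hop): 0.000632, 1.45049, 0.00119568 ms; sum = 1.45232 ms.
Propagation delays (d/s per hop): 11, 0.00357282, 51.7413 ms; sum = 62.7449 ms.
End-to-end = 64.2 ms.

64.2 ms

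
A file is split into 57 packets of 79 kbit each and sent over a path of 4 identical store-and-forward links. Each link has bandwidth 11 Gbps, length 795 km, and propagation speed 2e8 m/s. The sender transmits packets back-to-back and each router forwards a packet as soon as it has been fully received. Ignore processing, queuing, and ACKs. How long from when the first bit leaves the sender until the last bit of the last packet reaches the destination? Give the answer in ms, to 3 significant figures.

16.3 ms

Per-hop transmission t_tx = L/R = 79000/11000000000 = 0.00718182 ms.
Per-hop propagation t_prop = 795000/200000000 = 3.975 ms.
Pipeline fill: first packet needs 4·t_tx to clear all hops; remaining 56 packets each add one t_tx.
Total = (4+57-1)·t_tx + 4·t_prop = 60·0.00718182 + 4·3.975 = 16.3 ms.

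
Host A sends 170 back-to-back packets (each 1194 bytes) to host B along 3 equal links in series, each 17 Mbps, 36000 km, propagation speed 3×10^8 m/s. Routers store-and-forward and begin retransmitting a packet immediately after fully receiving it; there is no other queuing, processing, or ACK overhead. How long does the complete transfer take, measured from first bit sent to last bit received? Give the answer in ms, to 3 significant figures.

Per-hop transmission t_tx = L/R = 9552/17000000 = 0.561882 ms.
Per-hop propagation t_prop = 36000000/300000000 = 120 ms.
Pipeline fill: first packet needs 3·t_tx to clear all hops; remaining 169 packets each add one t_tx.
Total = (3+170-1)·t_tx + 3·t_prop = 172·0.561882 + 3·120 = 457 ms.

457 ms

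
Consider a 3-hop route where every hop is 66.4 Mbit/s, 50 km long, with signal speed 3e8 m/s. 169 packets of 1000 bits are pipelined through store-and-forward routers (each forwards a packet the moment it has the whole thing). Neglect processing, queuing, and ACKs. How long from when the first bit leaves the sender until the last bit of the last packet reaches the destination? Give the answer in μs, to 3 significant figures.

Per-hop transmission t_tx = L/R = 1000/6.64e+07 = 15.0602 μs.
Per-hop propagation t_prop = 50000/300000000 = 166.667 μs.
Pipeline fill: first packet needs 3·t_tx to clear all hops; remaining 168 packets each add one t_tx.
Total = (3+169-1)·t_tx + 3·t_prop = 171·15.0602 + 3·166.667 = 3080 μs.

3080 μs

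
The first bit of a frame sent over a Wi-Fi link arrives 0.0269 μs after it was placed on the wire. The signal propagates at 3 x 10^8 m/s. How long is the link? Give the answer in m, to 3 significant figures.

d = s × t_prop = 300000000 × 2.69e-08 = 8.07 m.

8.07 m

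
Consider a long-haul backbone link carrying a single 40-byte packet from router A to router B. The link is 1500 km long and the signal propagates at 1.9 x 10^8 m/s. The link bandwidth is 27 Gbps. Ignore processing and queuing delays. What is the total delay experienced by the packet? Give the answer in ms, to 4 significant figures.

L = 40 × 8 = 320 bits.
Transmission delay = L/R = 320 / 27000000000 = 1.18519e-05 ms.
Propagation delay = d/s = 1500000 m / 190000000 m/s = 7.89474 ms.
Total = 7.895 ms.

7.895 ms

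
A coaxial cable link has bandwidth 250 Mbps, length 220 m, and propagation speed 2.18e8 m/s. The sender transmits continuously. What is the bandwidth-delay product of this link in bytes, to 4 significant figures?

Propagation delay = 220 / 2.18e+08 = 1.00917e-06 s.
BDP = R × t_prop = 250000000 × 1.00917e-06 = 252.294 bits.
In bytes: 252.294/8 = 31.54 bytes.

31.54 bytes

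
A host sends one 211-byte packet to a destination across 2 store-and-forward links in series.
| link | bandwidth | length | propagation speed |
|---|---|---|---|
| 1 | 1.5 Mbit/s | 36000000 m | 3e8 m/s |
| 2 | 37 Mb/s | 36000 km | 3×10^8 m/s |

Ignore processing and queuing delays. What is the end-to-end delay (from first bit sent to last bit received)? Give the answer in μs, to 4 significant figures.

241200 μs

L = 211 × 8 = 1688 bits.
Transmission delays (L/R per hop): 1125.33, 45.6216 μs; sum = 1170.95 μs.
Propagation delays (d/s per hop): 120000, 120000 μs; sum = 240000 μs.
End-to-end = 241200 μs.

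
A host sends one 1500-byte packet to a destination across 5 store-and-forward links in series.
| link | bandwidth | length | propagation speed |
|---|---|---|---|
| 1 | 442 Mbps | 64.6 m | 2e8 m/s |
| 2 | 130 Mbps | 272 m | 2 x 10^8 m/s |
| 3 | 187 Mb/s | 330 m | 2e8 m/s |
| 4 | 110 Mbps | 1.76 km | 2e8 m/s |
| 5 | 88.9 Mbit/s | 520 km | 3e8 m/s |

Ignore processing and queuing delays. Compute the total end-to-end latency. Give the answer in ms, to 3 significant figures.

L = 1500 × 8 = 12000 bits.
Transmission delays (L/R per hop): 0.0271493, 0.0923077, 0.0641711, 0.109091, 0.134983 ms; sum = 0.427702 ms.
Propagation delays (d/s per hop): 0.000323, 0.00136, 0.00165, 0.0088, 1.73333 ms; sum = 1.74547 ms.
End-to-end = 2.17 ms.

2.17 ms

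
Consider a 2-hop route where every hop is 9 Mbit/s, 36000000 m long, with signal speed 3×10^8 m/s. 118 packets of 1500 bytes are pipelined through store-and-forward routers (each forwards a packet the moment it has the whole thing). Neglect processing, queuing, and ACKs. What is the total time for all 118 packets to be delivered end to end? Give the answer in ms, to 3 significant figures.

399 ms

Per-hop transmission t_tx = L/R = 12000/9000000 = 1.33333 ms.
Per-hop propagation t_prop = 36000000/300000000 = 120 ms.
Pipeline fill: first packet needs 2·t_tx to clear all hops; remaining 117 packets each add one t_tx.
Total = (2+118-1)·t_tx + 2·t_prop = 119·1.33333 + 2·120 = 399 ms.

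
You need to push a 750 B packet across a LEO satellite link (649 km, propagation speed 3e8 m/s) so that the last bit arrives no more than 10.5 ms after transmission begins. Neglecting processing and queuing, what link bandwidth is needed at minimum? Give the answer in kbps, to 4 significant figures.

719.7 kbps

L = 6000 bits.
Propagation delay = 649000 / 300000000 = 2.16333 ms.
Transmission budget = 10.5 − 2.16333 = 8.33667 ms.
R ≥ L / t_tx = 6000 bits / 0.00833667 s = 719.7 kbps.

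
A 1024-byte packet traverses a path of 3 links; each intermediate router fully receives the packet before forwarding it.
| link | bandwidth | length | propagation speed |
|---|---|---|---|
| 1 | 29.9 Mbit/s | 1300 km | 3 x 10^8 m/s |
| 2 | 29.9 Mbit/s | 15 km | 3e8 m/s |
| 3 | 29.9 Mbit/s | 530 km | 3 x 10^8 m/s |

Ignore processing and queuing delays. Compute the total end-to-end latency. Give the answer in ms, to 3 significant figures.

6.97 ms

L = 1024 × 8 = 8192 bits.
Transmission delay per hop = L/R = 8192/29900000 = 0.27398 ms; 3 hops → 0.82194 ms.
Propagation delays (d/s per hop): 4.33333, 0.05, 1.76667 ms; sum = 6.15 ms.
End-to-end = 6.97 ms.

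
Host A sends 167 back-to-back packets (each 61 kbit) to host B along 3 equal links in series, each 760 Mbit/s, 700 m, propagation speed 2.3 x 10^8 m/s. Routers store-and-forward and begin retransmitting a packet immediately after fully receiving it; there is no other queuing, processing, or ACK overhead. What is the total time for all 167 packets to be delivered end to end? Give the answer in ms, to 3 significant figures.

13.6 ms

Per-hop transmission t_tx = L/R = 61000/760000000 = 0.0802632 ms.
Per-hop propagation t_prop = 700/2.3e+08 = 0.00304348 ms.
Pipeline fill: first packet needs 3·t_tx to clear all hops; remaining 166 packets each add one t_tx.
Total = (3+167-1)·t_tx + 3·t_prop = 169·0.0802632 + 3·0.00304348 = 13.6 ms.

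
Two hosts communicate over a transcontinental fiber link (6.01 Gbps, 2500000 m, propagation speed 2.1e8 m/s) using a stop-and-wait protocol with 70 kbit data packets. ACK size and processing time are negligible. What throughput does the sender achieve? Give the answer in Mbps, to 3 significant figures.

2.94 Mbps

t_tx = L/R = 70000/6010000000 = 1.16473e-05 s.
t_prop = 2500000/210000000 = 0.0119048 s; RTT = 0.0238095 s.
Cycle = t_tx + RTT = 0.0238212 s.
Throughput = L / cycle = 70000 / 0.0238212 = 2.94 Mbps.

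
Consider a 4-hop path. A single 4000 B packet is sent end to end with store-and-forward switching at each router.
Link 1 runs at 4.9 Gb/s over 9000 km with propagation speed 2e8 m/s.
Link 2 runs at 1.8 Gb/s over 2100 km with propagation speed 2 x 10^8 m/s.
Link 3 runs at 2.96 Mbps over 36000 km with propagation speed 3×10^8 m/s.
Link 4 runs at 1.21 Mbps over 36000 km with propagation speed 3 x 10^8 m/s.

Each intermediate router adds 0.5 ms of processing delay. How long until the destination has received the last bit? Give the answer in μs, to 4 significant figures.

334300 μs

L = 4000 × 8 = 32000 bits.
Transmission delays (L/R per hop): 6.53061, 17.7778, 10810.8, 26446.3 μs; sum = 37281.4 μs.
Propagation delays (d/s per hop): 45000, 10500, 120000, 120000 μs; sum = 295500 μs.
Processing at 3 router(s): 3 × 0.5 ms = 1500 μs.
End-to-end = 334300 μs.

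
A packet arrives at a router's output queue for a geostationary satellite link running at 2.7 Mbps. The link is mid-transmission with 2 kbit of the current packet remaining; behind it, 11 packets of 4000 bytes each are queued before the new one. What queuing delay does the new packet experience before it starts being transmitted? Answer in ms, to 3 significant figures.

Each queued packet: L/R = 32000/2700000 = 11.8519 ms.
11 queued → 130.37 ms.
Plus remaining 2000 bits of current packet: 0.740741 ms.
Queuing delay = 131 ms.

131 ms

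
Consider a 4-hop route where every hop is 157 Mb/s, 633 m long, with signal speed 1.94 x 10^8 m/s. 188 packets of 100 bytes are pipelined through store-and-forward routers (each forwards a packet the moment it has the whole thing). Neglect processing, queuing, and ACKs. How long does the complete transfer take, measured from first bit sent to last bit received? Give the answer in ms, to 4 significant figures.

0.9863 ms

Per-hop transmission t_tx = L/R = 800/157000000 = 0.00509554 ms.
Per-hop propagation t_prop = 633/194000000 = 0.00326289 ms.
Pipeline fill: first packet needs 4·t_tx to clear all hops; remaining 187 packets each add one t_tx.
Total = (4+188-1)·t_tx + 4·t_prop = 191·0.00509554 + 4·0.00326289 = 0.9863 ms.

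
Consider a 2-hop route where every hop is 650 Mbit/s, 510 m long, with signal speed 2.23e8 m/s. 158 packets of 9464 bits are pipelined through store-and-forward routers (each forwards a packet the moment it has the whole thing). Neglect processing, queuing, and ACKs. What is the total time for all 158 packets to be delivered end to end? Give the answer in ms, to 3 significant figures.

2.32 ms

Per-hop transmission t_tx = L/R = 9464/650000000 = 0.01456 ms.
Per-hop propagation t_prop = 510/223000000 = 0.002287 ms.
Pipeline fill: first packet needs 2·t_tx to clear all hops; remaining 157 packets each add one t_tx.
Total = (2+158-1)·t_tx + 2·t_prop = 159·0.01456 + 2·0.002287 = 2.32 ms.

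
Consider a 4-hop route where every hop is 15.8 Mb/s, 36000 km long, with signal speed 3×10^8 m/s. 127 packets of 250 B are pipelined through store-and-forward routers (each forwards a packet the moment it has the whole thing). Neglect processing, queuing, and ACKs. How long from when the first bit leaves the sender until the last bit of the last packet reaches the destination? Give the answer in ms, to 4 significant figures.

496.5 ms

Per-hop transmission t_tx = L/R = 2000/15800000 = 0.126582 ms.
Per-hop propagation t_prop = 36000000/300000000 = 120 ms.
Pipeline fill: first packet needs 4·t_tx to clear all hops; remaining 126 packets each add one t_tx.
Total = (4+127-1)·t_tx + 4·t_prop = 130·0.126582 + 4·120 = 496.5 ms.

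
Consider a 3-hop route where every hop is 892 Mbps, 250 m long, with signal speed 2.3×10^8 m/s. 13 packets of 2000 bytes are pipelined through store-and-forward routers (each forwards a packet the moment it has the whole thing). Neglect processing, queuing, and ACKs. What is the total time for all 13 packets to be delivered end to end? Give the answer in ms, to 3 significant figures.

Per-hop transmission t_tx = L/R = 16000/892000000 = 0.0179372 ms.
Per-hop propagation t_prop = 250/2.3e+08 = 0.00108696 ms.
Pipeline fill: first packet needs 3·t_tx to clear all hops; remaining 12 packets each add one t_tx.
Total = (3+13-1)·t_tx + 3·t_prop = 15·0.0179372 + 3·0.00108696 = 0.272 ms.

0.272 ms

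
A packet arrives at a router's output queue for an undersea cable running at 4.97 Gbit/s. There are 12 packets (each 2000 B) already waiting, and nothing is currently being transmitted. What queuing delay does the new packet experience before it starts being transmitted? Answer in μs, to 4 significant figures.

Each queued packet: L/R = 16000/4970000000 = 3.21932 μs.
12 queued → 38.6318 μs.
Queuing delay = 38.63 μs.

38.63 μs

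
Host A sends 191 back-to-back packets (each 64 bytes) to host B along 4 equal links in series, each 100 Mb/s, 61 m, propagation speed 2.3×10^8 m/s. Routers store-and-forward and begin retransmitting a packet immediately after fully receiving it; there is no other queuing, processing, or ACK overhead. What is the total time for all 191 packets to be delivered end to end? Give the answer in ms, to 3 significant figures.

Per-hop transmission t_tx = L/R = 512/100000000 = 0.00512 ms.
Per-hop propagation t_prop = 61/2.3e+08 = 0.000265217 ms.
Pipeline fill: first packet needs 4·t_tx to clear all hops; remaining 190 packets each add one t_tx.
Total = (4+191-1)·t_tx + 4·t_prop = 194·0.00512 + 4·0.000265217 = 0.994 ms.

0.994 ms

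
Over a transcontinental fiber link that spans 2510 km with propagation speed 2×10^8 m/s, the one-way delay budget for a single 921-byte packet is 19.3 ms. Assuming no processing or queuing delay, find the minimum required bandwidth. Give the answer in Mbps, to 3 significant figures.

1.09 Mbps

L = 7368 bits.
Propagation delay = 2510000 / 200000000 = 12.55 ms.
Transmission budget = 19.3 − 12.55 = 6.75 ms.
R ≥ L / t_tx = 7368 bits / 0.00675 s = 1.09 Mbps.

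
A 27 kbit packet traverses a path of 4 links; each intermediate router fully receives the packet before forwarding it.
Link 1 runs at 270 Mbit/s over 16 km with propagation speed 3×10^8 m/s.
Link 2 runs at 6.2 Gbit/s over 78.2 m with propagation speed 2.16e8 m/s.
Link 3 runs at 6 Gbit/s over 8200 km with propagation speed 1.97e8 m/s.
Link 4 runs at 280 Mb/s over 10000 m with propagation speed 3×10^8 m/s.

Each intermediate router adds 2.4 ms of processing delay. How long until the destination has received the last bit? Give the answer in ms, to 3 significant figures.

L = 27000 bits.
Transmission delays (L/R per hop): 0.1, 0.00435484, 0.0045, 0.0964286 ms; sum = 0.205283 ms.
Propagation delays (d/s per hop): 0.0533333, 0.000362037, 41.6244, 0.0333333 ms; sum = 41.7114 ms.
Processing at 3 router(s): 3 × 2.4 ms = 7.2 ms.
End-to-end = 49.1 ms.

49.1 ms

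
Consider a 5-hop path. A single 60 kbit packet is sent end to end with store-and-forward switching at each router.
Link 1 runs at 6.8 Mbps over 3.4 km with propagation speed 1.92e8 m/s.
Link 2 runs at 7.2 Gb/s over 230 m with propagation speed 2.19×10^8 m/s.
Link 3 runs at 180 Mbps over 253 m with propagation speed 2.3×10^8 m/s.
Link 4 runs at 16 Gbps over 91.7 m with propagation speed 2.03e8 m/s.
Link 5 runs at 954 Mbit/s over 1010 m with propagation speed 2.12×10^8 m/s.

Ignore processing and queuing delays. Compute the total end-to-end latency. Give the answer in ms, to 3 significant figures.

L = 60000 bits.
Transmission delays (L/R per hop): 8.82353, 0.00833333, 0.333333, 0.00375, 0.0628931 ms; sum = 9.23184 ms.
Propagation delays (d/s per hop): 0.0177083, 0.00105023, 0.0011, 0.000451724, 0.00476415 ms; sum = 0.0250744 ms.
End-to-end = 9.26 ms.

9.26 ms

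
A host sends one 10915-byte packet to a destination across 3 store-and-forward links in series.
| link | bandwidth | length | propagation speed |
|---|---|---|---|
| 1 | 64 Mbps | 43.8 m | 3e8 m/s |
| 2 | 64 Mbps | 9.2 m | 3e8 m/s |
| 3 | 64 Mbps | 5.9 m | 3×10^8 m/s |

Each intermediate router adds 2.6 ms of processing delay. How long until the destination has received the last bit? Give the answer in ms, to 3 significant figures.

9.29 ms

L = 10915 × 8 = 87320 bits.
Transmission delay per hop = L/R = 87320/64000000 = 1.36438 ms; 3 hops → 4.09313 ms.
Propagation delays (d/s per hop): 0.000146, 3.06667e-05, 1.96667e-05 ms; sum = 0.000196333 ms.
Processing at 2 router(s): 2 × 2.6 ms = 5.2 ms.
End-to-end = 9.29 ms.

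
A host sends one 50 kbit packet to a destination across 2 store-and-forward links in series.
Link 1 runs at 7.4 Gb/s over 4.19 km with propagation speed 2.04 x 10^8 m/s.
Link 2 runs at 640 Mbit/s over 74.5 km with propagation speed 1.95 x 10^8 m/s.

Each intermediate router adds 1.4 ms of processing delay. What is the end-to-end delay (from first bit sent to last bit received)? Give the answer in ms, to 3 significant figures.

L = 50000 bits.
Transmission delays (L/R per hop): 0.00675676, 0.078125 ms; sum = 0.0848818 ms.
Propagation delays (d/s per hop): 0.0205392, 0.382051 ms; sum = 0.40259 ms.
Processing at 1 router(s): 1 × 1.4 ms = 1.4 ms.
End-to-end = 1.89 ms.

1.89 ms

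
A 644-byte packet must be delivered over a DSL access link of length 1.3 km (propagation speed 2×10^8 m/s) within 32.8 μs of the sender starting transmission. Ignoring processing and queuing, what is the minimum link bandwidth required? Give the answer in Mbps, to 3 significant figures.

196 Mbps

L = 5152 bits.
Propagation delay = 1300 / 200000000 = 6.5 μs.
Transmission budget = 32.8 − 6.5 = 26.3 μs.
R ≥ L / t_tx = 5152 bits / 2.63e-05 s = 196 Mbps.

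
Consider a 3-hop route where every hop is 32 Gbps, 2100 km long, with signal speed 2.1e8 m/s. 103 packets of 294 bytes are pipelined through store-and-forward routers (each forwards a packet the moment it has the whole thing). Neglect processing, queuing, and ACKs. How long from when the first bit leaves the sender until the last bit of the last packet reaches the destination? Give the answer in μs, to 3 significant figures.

Per-hop transmission t_tx = L/R = 2352/32000000000 = 0.0735 μs.
Per-hop propagation t_prop = 2100000/210000000 = 10000 μs.
Pipeline fill: first packet needs 3·t_tx to clear all hops; remaining 102 packets each add one t_tx.
Total = (3+103-1)·t_tx + 3·t_prop = 105·0.0735 + 3·10000 = 30000 μs.

30000 μs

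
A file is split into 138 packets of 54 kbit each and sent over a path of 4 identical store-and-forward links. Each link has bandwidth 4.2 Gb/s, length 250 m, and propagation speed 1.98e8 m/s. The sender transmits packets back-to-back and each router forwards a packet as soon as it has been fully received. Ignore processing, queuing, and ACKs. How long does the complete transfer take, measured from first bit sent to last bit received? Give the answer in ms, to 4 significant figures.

1.818 ms

Per-hop transmission t_tx = L/R = 54000/4200000000 = 0.0128571 ms.
Per-hop propagation t_prop = 250/198000000 = 0.00126263 ms.
Pipeline fill: first packet needs 4·t_tx to clear all hops; remaining 137 packets each add one t_tx.
Total = (4+138-1)·t_tx + 4·t_prop = 141·0.0128571 + 4·0.00126263 = 1.818 ms.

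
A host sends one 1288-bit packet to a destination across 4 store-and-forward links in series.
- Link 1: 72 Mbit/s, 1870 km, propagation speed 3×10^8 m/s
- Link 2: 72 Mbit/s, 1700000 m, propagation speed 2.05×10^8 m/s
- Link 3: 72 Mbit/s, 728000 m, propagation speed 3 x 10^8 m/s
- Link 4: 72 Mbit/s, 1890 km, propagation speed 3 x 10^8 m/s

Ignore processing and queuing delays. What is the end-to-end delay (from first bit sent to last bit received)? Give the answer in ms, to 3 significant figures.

23.3 ms

Transmission delay per hop = L/R = 1288/72000000 = 0.0178889 ms; 4 hops → 0.0715556 ms.
Propagation delays (d/s per hop): 6.23333, 8.29268, 2.42667, 6.3 ms; sum = 23.2527 ms.
End-to-end = 23.3 ms.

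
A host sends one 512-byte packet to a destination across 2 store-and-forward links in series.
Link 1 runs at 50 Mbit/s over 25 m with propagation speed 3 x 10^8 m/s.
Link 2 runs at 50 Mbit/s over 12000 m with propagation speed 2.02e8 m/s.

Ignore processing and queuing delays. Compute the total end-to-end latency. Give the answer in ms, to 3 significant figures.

0.223 ms

L = 512 × 8 = 4096 bits.
Transmission delay per hop = L/R = 4096/50000000 = 0.08192 ms; 2 hops → 0.16384 ms.
Propagation delays (d/s per hop): 8.33333e-05, 0.0594059 ms; sum = 0.0594893 ms.
End-to-end = 0.223 ms.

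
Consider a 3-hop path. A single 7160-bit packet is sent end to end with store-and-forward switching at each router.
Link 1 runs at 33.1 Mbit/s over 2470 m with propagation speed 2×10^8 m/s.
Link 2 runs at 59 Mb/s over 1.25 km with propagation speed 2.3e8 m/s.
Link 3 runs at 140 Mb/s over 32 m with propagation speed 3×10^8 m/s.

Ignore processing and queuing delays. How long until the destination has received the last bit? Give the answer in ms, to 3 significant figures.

Transmission delays (L/R per hop): 0.216314, 0.121356, 0.0511429 ms; sum = 0.388813 ms.
Propagation delays (d/s per hop): 0.01235, 0.00543478, 0.000106667 ms; sum = 0.0178914 ms.
End-to-end = 0.407 ms.

0.407 ms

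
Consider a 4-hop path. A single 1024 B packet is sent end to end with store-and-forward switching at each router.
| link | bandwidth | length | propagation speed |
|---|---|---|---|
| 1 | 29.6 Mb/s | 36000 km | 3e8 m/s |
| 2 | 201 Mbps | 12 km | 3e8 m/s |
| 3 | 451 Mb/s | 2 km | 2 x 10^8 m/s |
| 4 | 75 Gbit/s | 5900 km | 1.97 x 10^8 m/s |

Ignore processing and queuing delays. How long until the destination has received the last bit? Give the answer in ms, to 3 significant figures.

150 ms

L = 1024 × 8 = 8192 bits.
Transmission delays (L/R per hop): 0.276757, 0.0407562, 0.0181641, 0.000109227 ms; sum = 0.335786 ms.
Propagation delays (d/s per hop): 120, 0.04, 0.01, 29.9492 ms; sum = 149.999 ms.
End-to-end = 150 ms.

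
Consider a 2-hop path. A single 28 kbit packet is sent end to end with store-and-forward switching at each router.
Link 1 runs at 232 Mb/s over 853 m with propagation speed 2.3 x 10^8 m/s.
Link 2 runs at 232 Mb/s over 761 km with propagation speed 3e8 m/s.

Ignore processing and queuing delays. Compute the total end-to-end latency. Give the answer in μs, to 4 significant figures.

2782 μs

L = 28000 bits.
Transmission delay per hop = L/R = 28000/232000000 = 120.69 μs; 2 hops → 241.379 μs.
Propagation delays (d/s per hop): 3.7087, 2536.67 μs; sum = 2540.38 μs.
End-to-end = 2782 μs.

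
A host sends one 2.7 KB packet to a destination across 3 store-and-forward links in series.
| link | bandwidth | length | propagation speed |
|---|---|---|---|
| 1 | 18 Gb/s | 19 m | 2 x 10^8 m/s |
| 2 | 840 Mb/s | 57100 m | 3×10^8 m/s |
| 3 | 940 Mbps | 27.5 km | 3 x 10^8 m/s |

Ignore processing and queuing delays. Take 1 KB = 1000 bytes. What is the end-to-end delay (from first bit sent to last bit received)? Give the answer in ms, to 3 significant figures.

L = 21600 bits.
Transmission delays (L/R per hop): 0.0012, 0.0257143, 0.0229787 ms; sum = 0.049893 ms.
Propagation delays (d/s per hop): 9.5e-05, 0.190333, 0.0916667 ms; sum = 0.282095 ms.
End-to-end = 0.332 ms.

0.332 ms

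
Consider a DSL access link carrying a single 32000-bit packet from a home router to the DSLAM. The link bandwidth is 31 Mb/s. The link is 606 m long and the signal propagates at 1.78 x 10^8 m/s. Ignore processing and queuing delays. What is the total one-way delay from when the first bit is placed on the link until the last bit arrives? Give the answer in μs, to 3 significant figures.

Transmission delay = L/R = 32000 / 31000000 = 1032.26 μs.
Propagation delay = d/s = 606 m / 178000000 m/s = 3.40449 μs.
Total = 1040 μs.

1040 μs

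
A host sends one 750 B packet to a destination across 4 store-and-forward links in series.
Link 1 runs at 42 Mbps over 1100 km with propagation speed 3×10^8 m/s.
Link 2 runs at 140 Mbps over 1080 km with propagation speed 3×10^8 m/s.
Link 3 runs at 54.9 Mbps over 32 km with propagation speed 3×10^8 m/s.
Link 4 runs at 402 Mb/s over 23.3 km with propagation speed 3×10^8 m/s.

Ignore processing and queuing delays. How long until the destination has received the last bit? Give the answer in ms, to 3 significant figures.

L = 750 × 8 = 6000 bits.
Transmission delays (L/R per hop): 0.142857, 0.0428571, 0.10929, 0.0149254 ms; sum = 0.309929 ms.
Propagation delays (d/s per hop): 3.66667, 3.6, 0.106667, 0.0776667 ms; sum = 7.451 ms.
End-to-end = 7.76 ms.

7.76 ms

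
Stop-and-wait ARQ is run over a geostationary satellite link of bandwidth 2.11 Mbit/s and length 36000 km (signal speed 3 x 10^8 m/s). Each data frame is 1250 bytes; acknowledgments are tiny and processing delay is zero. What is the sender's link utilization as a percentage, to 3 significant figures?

t_tx = L/R = 10000/2110000 = 0.00473934 s.
t_prop = 36000000/300000000 = 0.12 s; RTT = 0.24 s.
Cycle = t_tx + RTT = 0.244739 s.
Utilization = t_tx / cycle = 0.00473934/0.244739 = 1.94 %.

1.94 %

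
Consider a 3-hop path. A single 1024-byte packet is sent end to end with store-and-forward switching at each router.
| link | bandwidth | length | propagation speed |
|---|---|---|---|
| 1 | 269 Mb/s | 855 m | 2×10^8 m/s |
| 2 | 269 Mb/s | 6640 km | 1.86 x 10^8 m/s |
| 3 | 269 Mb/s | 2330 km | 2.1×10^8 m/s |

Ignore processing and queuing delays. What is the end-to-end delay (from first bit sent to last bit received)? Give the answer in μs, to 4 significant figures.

46890 μs

L = 1024 × 8 = 8192 bits.
Transmission delay per hop = L/R = 8192/269000000 = 30.4535 μs; 3 hops → 91.3606 μs.
Propagation delays (d/s per hop): 4.275, 35698.9, 11095.2 μs; sum = 46798.4 μs.
End-to-end = 46890 μs.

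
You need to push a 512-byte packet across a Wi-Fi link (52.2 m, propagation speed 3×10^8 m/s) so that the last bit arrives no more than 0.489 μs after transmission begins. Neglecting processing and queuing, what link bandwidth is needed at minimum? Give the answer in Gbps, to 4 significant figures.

L = 4096 bits.
Propagation delay = 52.2 / 300000000 = 0.174 μs.
Transmission budget = 0.489 − 0.174 = 0.315 μs.
R ≥ L / t_tx = 4096 bits / 3.15e-07 s = 13.00 Gbps.

13.00 Gbps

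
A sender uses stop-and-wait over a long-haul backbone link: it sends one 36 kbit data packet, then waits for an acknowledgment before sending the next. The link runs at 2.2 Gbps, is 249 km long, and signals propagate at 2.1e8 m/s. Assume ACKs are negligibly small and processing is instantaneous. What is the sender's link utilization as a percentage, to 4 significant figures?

0.6853 %

t_tx = L/R = 36000/2200000000 = 1.63636e-05 s.
t_prop = 249000/210000000 = 0.00118571 s; RTT = 0.00237143 s.
Cycle = t_tx + RTT = 0.00238779 s.
Utilization = t_tx / cycle = 1.63636e-05/0.00238779 = 0.6853 %.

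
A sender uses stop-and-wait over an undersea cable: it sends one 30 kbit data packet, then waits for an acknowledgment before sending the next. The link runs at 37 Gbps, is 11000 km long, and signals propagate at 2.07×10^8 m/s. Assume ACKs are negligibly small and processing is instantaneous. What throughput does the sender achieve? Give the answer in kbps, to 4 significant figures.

t_tx = L/R = 30000/37000000000 = 8.10811e-07 s.
t_prop = 11000000/2.07e+08 = 0.0531401 s; RTT = 0.10628 s.
Cycle = t_tx + RTT = 0.106281 s.
Throughput = L / cycle = 30000 / 0.106281 = 282.3 kbps.

282.3 kbps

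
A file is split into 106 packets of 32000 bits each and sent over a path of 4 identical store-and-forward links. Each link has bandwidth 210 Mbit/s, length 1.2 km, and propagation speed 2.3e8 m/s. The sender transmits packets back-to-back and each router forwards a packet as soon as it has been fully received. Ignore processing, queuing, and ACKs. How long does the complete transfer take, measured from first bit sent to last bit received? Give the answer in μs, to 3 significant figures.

Per-hop transmission t_tx = L/R = 32000/210000000 = 152.381 μs.
Per-hop propagation t_prop = 1200/2.3e+08 = 5.21739 μs.
Pipeline fill: first packet needs 4·t_tx to clear all hops; remaining 105 packets each add one t_tx.
Total = (4+106-1)·t_tx + 4·t_prop = 109·152.381 + 4·5.21739 = 16600 μs.

16600 μs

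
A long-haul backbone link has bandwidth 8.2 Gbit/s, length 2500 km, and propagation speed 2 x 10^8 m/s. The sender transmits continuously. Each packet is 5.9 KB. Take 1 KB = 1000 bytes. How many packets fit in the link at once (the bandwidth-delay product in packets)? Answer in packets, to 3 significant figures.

Propagation delay = 2500000 / 200000000 = 0.0125 s.
BDP = R × t_prop = 8.2e+09 × 0.0125 = 102500000 bits.
In packets of 47200 bits: 2170 packets.

2170 packets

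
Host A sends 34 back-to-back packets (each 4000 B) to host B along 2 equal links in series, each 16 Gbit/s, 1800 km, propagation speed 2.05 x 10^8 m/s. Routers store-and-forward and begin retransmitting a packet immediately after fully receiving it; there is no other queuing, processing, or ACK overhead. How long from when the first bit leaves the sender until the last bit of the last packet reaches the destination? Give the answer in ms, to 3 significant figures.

Per-hop transmission t_tx = L/R = 32000/16000000000 = 0.002 ms.
Per-hop propagation t_prop = 1800000/2.05e+08 = 8.78049 ms.
Pipeline fill: first packet needs 2·t_tx to clear all hops; remaining 33 packets each add one t_tx.
Total = (2+34-1)·t_tx + 2·t_prop = 35·0.002 + 2·8.78049 = 17.6 ms.

17.6 ms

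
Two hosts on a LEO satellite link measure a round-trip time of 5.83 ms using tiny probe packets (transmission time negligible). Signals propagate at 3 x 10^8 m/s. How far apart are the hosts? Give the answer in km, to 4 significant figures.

One-way propagation = RTT/2 = 2.915 ms.
d = s × t = 300000000 × 0.002915 = 874.5 km.

874.5 km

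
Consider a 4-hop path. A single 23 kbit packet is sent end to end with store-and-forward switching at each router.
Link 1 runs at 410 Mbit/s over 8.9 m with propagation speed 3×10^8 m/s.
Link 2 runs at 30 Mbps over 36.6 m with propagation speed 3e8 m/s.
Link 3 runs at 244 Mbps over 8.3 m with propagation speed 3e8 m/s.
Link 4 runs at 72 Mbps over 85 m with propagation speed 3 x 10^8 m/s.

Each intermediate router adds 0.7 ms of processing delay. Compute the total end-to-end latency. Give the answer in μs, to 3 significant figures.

L = 23000 bits.
Transmission delays (L/R per hop): 56.0976, 766.667, 94.2623, 319.444 μs; sum = 1236.47 μs.
Propagation delays (d/s per hop): 0.0296667, 0.122, 0.0276667, 0.283333 μs; sum = 0.462667 μs.
Processing at 3 router(s): 3 × 0.7 ms = 2100 μs.
End-to-end = 3340 μs.

3340 μs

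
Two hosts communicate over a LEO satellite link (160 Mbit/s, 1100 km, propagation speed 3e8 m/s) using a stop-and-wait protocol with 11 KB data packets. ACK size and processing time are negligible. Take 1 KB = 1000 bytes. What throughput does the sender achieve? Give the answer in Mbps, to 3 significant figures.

t_tx = L/R = 88000/160000000 = 0.00055 s.
t_prop = 1100000/300000000 = 0.00366667 s; RTT = 0.00733333 s.
Cycle = t_tx + RTT = 0.00788333 s.
Throughput = L / cycle = 88000 / 0.00788333 = 11.2 Mbps.

11.2 Mbps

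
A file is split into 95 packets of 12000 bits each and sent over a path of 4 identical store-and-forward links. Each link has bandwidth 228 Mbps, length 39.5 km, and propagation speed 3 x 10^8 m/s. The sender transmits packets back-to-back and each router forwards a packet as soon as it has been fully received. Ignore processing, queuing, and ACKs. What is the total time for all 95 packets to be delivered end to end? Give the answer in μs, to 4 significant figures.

5685 μs

Per-hop transmission t_tx = L/R = 12000/228000000 = 52.6316 μs.
Per-hop propagation t_prop = 39500/300000000 = 131.667 μs.
Pipeline fill: first packet needs 4·t_tx to clear all hops; remaining 94 packets each add one t_tx.
Total = (4+95-1)·t_tx + 4·t_prop = 98·52.6316 + 4·131.667 = 5685 μs.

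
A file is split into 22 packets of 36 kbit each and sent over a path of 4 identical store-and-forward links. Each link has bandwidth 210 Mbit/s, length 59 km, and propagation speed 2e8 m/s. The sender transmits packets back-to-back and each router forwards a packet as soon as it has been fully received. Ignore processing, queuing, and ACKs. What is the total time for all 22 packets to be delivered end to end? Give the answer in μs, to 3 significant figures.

5470 μs

Per-hop transmission t_tx = L/R = 36000/210000000 = 171.429 μs.
Per-hop propagation t_prop = 59000/200000000 = 295 μs.
Pipeline fill: first packet needs 4·t_tx to clear all hops; remaining 21 packets each add one t_tx.
Total = (4+22-1)·t_tx + 4·t_prop = 25·171.429 + 4·295 = 5470 μs.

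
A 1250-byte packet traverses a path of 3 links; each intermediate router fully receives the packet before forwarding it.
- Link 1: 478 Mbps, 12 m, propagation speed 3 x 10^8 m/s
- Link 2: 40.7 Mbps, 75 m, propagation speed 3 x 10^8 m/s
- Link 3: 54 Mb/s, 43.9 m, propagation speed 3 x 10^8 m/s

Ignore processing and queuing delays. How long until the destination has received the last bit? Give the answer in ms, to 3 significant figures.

0.452 ms

L = 1250 × 8 = 10000 bits.
Transmission delays (L/R per hop): 0.0209205, 0.2457, 0.185185 ms; sum = 0.451806 ms.
Propagation delays (d/s per hop): 4e-05, 0.00025, 0.000146333 ms; sum = 0.000436333 ms.
End-to-end = 0.452 ms.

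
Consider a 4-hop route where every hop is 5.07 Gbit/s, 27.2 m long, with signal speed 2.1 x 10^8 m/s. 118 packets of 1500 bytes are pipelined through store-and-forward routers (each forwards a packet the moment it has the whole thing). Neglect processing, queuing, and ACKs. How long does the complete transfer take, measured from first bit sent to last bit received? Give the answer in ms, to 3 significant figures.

Per-hop transmission t_tx = L/R = 12000/5070000000 = 0.00236686 ms.
Per-hop propagation t_prop = 27.2/210000000 = 0.000129524 ms.
Pipeline fill: first packet needs 4·t_tx to clear all hops; remaining 117 packets each add one t_tx.
Total = (4+118-1)·t_tx + 4·t_prop = 121·0.00236686 + 4·0.000129524 = 0.287 ms.

0.287 ms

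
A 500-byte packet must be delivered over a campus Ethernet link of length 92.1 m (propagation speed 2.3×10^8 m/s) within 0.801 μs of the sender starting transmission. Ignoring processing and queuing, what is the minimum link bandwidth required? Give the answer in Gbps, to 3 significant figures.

9.99 Gbps

L = 4000 bits.
Propagation delay = 92.1 / 2.3e+08 = 0.400435 μs.
Transmission budget = 0.801 − 0.400435 = 0.400565 μs.
R ≥ L / t_tx = 4000 bits / 4.00565e-07 s = 9.99 Gbps.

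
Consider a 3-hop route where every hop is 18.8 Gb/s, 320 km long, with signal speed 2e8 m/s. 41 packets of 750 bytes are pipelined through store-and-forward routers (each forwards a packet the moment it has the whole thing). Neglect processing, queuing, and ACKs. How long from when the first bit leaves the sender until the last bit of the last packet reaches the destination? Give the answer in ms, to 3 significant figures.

4.81 ms

Per-hop transmission t_tx = L/R = 6000/18800000000 = 0.000319149 ms.
Per-hop propagation t_prop = 320000/200000000 = 1.6 ms.
Pipeline fill: first packet needs 3·t_tx to clear all hops; remaining 40 packets each add one t_tx.
Total = (3+41-1)·t_tx + 3·t_prop = 43·0.000319149 + 3·1.6 = 4.81 ms.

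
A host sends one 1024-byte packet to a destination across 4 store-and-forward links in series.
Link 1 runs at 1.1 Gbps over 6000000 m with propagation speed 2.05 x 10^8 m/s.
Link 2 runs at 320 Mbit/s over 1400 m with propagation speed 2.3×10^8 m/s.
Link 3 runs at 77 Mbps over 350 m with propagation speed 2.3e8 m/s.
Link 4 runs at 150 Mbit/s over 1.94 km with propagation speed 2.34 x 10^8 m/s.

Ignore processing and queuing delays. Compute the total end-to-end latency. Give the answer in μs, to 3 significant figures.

29500 μs

L = 1024 × 8 = 8192 bits.
Transmission delays (L/R per hop): 7.44727, 25.6, 106.39, 54.6133 μs; sum = 194.05 μs.
Propagation delays (d/s per hop): 29268.3, 6.08696, 1.52174, 8.2906 μs; sum = 29284.2 μs.
End-to-end = 29500 μs.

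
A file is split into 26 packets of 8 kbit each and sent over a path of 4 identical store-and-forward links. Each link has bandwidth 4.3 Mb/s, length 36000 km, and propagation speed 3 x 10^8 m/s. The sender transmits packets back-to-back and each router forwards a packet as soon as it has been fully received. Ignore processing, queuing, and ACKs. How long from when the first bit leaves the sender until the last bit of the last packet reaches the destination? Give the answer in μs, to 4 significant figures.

534000 μs

Per-hop transmission t_tx = L/R = 8000/4300000 = 1860.47 μs.
Per-hop propagation t_prop = 36000000/300000000 = 120000 μs.
Pipeline fill: first packet needs 4·t_tx to clear all hops; remaining 25 packets each add one t_tx.
Total = (4+26-1)·t_tx + 4·t_prop = 29·1860.47 + 4·120000 = 534000 μs.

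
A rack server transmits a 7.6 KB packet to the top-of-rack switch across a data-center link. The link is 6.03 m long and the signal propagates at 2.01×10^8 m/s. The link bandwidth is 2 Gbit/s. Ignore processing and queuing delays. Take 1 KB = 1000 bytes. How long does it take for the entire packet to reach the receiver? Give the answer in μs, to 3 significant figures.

30.4 μs

L = 60800 bits.
Transmission delay = L/R = 60800 / 2000000000 = 30.4 μs.
Propagation delay = d/s = 6.03 m / 2.01e+08 m/s = 0.03 μs.
Total = 30.4 μs.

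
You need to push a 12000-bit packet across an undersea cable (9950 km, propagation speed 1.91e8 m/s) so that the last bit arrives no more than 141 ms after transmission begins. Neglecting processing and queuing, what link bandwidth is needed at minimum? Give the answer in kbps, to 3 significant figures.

135 kbps

Propagation delay = 9950000 / 191000000 = 52.0942 ms.
Transmission budget = 141 − 52.0942 = 88.9058 ms.
R ≥ L / t_tx = 12000 bits / 0.0889058 s = 135 kbps.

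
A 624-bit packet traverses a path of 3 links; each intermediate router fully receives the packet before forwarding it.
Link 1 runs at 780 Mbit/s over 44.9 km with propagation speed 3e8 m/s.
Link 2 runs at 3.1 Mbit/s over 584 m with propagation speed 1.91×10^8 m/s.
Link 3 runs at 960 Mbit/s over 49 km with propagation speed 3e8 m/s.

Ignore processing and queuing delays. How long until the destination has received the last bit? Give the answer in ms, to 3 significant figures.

Transmission delays (L/R per hop): 0.0008, 0.20129, 0.00065 ms; sum = 0.20274 ms.
Propagation delays (d/s per hop): 0.149667, 0.00305759, 0.163333 ms; sum = 0.316058 ms.
End-to-end = 0.519 ms.

0.519 ms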